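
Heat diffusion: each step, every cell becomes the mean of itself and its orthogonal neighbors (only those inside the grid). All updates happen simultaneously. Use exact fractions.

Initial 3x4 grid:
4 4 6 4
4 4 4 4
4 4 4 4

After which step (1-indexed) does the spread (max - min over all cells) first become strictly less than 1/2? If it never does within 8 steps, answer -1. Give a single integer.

Answer: 3

Derivation:
Step 1: max=14/3, min=4, spread=2/3
Step 2: max=271/60, min=4, spread=31/60
Step 3: max=2371/540, min=4, spread=211/540
  -> spread < 1/2 first at step 3
Step 4: max=232897/54000, min=3647/900, spread=14077/54000
Step 5: max=2084407/486000, min=219683/54000, spread=5363/24300
Step 6: max=62060809/14580000, min=122869/30000, spread=93859/583200
Step 7: max=3709474481/874800000, min=199736467/48600000, spread=4568723/34992000
Step 8: max=221732435629/52488000000, min=6013618889/1458000000, spread=8387449/83980800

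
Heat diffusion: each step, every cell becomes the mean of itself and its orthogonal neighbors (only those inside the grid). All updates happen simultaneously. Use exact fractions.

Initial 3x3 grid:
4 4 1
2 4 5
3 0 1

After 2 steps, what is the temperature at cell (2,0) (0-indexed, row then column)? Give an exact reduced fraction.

Step 1: cell (2,0) = 5/3
Step 2: cell (2,0) = 83/36
Full grid after step 2:
  59/18 155/48 28/9
  45/16 57/20 133/48
  83/36 13/6 9/4

Answer: 83/36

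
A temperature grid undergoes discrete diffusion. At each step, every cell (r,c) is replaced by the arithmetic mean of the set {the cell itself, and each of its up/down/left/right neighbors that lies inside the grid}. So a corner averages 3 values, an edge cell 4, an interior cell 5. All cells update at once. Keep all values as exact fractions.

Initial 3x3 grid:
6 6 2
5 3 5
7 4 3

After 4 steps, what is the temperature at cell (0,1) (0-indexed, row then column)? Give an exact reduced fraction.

Step 1: cell (0,1) = 17/4
Step 2: cell (0,1) = 377/80
Step 3: cell (0,1) = 7213/1600
Step 4: cell (0,1) = 1317833/288000
Full grid after step 4:
  310711/64800 1317833/288000 276011/64800
  1392833/288000 403297/90000 3667499/864000
  306611/64800 3892499/864000 90637/21600

Answer: 1317833/288000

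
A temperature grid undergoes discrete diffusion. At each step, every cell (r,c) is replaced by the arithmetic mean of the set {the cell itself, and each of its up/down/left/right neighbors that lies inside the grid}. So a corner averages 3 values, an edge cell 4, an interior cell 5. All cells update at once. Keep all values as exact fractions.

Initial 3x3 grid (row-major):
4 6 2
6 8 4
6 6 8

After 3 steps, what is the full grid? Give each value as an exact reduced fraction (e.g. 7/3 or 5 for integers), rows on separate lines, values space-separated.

Answer: 589/108 3827/720 367/72
529/90 3413/600 891/160
221/36 493/80 427/72

Derivation:
After step 1:
  16/3 5 4
  6 6 11/2
  6 7 6
After step 2:
  49/9 61/12 29/6
  35/6 59/10 43/8
  19/3 25/4 37/6
After step 3:
  589/108 3827/720 367/72
  529/90 3413/600 891/160
  221/36 493/80 427/72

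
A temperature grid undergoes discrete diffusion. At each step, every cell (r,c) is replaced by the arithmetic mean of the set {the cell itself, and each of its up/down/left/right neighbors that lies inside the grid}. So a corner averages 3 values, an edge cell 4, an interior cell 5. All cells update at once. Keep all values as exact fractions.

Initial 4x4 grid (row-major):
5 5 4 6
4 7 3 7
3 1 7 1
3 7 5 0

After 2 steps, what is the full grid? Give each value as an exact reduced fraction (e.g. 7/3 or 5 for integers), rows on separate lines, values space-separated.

After step 1:
  14/3 21/4 9/2 17/3
  19/4 4 28/5 17/4
  11/4 5 17/5 15/4
  13/3 4 19/4 2
After step 2:
  44/9 221/48 1261/240 173/36
  97/24 123/25 87/20 289/60
  101/24 383/100 9/2 67/20
  133/36 217/48 283/80 7/2

Answer: 44/9 221/48 1261/240 173/36
97/24 123/25 87/20 289/60
101/24 383/100 9/2 67/20
133/36 217/48 283/80 7/2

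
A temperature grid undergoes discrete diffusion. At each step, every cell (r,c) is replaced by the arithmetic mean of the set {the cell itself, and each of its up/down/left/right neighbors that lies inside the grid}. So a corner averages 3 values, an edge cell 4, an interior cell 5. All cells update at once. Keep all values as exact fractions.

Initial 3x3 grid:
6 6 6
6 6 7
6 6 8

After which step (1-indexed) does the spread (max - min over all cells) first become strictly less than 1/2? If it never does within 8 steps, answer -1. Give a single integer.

Answer: 4

Derivation:
Step 1: max=7, min=6, spread=1
Step 2: max=27/4, min=6, spread=3/4
Step 3: max=4739/720, min=1091/180, spread=25/48
Step 4: max=280553/43200, min=33091/5400, spread=211/576
  -> spread < 1/2 first at step 4
Step 5: max=5558297/864000, min=49409/8000, spread=1777/6912
Step 6: max=994438177/155520000, min=15099493/2430000, spread=14971/82944
Step 7: max=59407070419/9331200000, min=14556171511/2332800000, spread=126121/995328
Step 8: max=1184623302131/186624000000, min=146002719407/23328000000, spread=1062499/11943936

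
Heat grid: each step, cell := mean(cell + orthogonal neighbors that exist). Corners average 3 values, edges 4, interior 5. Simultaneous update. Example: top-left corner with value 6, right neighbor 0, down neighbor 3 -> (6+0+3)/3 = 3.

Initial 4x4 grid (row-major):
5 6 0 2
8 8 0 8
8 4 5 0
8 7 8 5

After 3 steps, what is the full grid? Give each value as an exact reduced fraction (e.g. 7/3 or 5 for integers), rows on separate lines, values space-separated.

After step 1:
  19/3 19/4 2 10/3
  29/4 26/5 21/5 5/2
  7 32/5 17/5 9/2
  23/3 27/4 25/4 13/3
After step 2:
  55/9 1097/240 857/240 47/18
  1547/240 139/25 173/50 109/30
  1699/240 23/4 99/20 221/60
  257/36 203/30 311/60 181/36
After step 3:
  3083/540 35663/7200 25583/7200 7067/2160
  45353/7200 1934/375 25409/6000 12049/3600
  9509/1440 36127/6000 1727/375 3113/720
  15109/2160 4471/720 3947/720 2501/540

Answer: 3083/540 35663/7200 25583/7200 7067/2160
45353/7200 1934/375 25409/6000 12049/3600
9509/1440 36127/6000 1727/375 3113/720
15109/2160 4471/720 3947/720 2501/540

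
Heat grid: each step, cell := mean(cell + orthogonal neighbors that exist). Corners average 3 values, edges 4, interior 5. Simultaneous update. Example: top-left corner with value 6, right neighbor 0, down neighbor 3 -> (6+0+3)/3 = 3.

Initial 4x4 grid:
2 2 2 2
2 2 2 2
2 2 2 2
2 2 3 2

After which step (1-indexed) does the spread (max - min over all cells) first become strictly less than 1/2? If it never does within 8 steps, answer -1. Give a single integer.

Answer: 1

Derivation:
Step 1: max=7/3, min=2, spread=1/3
  -> spread < 1/2 first at step 1
Step 2: max=271/120, min=2, spread=31/120
Step 3: max=2371/1080, min=2, spread=211/1080
Step 4: max=232843/108000, min=2, spread=16843/108000
Step 5: max=2082643/972000, min=18079/9000, spread=130111/972000
Step 6: max=61962367/29160000, min=1087159/540000, spread=3255781/29160000
Step 7: max=1849953691/874800000, min=1091107/540000, spread=82360351/874800000
Step 8: max=55239316891/26244000000, min=196906441/97200000, spread=2074577821/26244000000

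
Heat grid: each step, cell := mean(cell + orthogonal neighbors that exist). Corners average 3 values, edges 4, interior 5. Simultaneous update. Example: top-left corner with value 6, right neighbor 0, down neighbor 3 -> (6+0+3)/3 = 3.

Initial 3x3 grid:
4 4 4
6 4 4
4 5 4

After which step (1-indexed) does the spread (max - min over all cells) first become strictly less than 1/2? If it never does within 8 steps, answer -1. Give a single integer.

Step 1: max=5, min=4, spread=1
Step 2: max=563/120, min=4, spread=83/120
Step 3: max=3317/720, min=3757/900, spread=173/400
  -> spread < 1/2 first at step 3
Step 4: max=194239/43200, min=7561/1800, spread=511/1728
Step 5: max=11597933/2592000, min=102401/24000, spread=4309/20736
Step 6: max=689463751/155520000, min=13891237/3240000, spread=36295/248832
Step 7: max=41209970597/9331200000, min=3354535831/777600000, spread=305773/2985984
Step 8: max=2462802670159/559872000000, min=33646575497/7776000000, spread=2575951/35831808

Answer: 3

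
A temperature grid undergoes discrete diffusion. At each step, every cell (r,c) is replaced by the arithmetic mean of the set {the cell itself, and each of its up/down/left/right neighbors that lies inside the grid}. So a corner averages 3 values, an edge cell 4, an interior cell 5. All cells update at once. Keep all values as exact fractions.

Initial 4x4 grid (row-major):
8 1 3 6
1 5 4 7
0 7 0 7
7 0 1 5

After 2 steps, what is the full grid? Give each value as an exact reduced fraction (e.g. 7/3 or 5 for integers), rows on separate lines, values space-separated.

After step 1:
  10/3 17/4 7/2 16/3
  7/2 18/5 19/5 6
  15/4 12/5 19/5 19/4
  7/3 15/4 3/2 13/3
After step 2:
  133/36 881/240 1013/240 89/18
  851/240 351/100 207/50 1193/240
  719/240 173/50 13/4 1133/240
  59/18 599/240 803/240 127/36

Answer: 133/36 881/240 1013/240 89/18
851/240 351/100 207/50 1193/240
719/240 173/50 13/4 1133/240
59/18 599/240 803/240 127/36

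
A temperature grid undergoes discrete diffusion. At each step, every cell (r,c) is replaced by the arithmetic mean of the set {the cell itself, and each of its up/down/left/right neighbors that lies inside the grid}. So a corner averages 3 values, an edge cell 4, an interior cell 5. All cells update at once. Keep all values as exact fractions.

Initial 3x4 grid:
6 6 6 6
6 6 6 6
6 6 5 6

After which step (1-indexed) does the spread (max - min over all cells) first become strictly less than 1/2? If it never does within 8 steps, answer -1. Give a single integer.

Step 1: max=6, min=17/3, spread=1/3
  -> spread < 1/2 first at step 1
Step 2: max=6, min=689/120, spread=31/120
Step 3: max=6, min=6269/1080, spread=211/1080
Step 4: max=10753/1800, min=631103/108000, spread=14077/108000
Step 5: max=644317/108000, min=5691593/972000, spread=5363/48600
Step 6: max=357131/60000, min=171219191/29160000, spread=93859/1166400
Step 7: max=577863533/97200000, min=10287325519/1749600000, spread=4568723/69984000
Step 8: max=17314381111/2916000000, min=618075564371/104976000000, spread=8387449/167961600

Answer: 1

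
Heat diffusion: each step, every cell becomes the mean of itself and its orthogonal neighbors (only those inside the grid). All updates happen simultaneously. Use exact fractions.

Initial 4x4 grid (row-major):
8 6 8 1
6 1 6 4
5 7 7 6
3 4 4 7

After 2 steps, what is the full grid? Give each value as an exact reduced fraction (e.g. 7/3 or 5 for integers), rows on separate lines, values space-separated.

After step 1:
  20/3 23/4 21/4 13/3
  5 26/5 26/5 17/4
  21/4 24/5 6 6
  4 9/2 11/2 17/3
After step 2:
  209/36 343/60 77/15 83/18
  1327/240 519/100 259/50 1187/240
  381/80 103/20 11/2 263/48
  55/12 47/10 65/12 103/18

Answer: 209/36 343/60 77/15 83/18
1327/240 519/100 259/50 1187/240
381/80 103/20 11/2 263/48
55/12 47/10 65/12 103/18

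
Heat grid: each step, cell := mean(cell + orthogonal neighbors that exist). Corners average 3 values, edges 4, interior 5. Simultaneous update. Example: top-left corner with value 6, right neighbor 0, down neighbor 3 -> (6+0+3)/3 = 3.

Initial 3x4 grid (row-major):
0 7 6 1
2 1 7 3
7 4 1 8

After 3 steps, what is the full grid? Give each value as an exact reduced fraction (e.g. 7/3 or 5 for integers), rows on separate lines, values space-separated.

After step 1:
  3 7/2 21/4 10/3
  5/2 21/5 18/5 19/4
  13/3 13/4 5 4
After step 2:
  3 319/80 941/240 40/9
  421/120 341/100 114/25 941/240
  121/36 1007/240 317/80 55/12
After step 3:
  2519/720 8591/2400 30443/7200 4423/1080
  23903/7200 11797/3000 23729/6000 63031/14400
  7967/2160 26873/7200 10381/2400 187/45

Answer: 2519/720 8591/2400 30443/7200 4423/1080
23903/7200 11797/3000 23729/6000 63031/14400
7967/2160 26873/7200 10381/2400 187/45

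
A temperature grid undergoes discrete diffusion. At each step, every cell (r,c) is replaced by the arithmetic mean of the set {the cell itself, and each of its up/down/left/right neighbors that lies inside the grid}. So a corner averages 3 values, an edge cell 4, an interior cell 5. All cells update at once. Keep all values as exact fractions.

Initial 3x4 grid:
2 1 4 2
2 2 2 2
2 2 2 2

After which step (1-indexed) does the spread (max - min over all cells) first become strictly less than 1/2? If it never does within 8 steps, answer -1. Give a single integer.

Answer: 3

Derivation:
Step 1: max=8/3, min=5/3, spread=1
Step 2: max=287/120, min=28/15, spread=21/40
Step 3: max=2507/1080, min=349/180, spread=413/1080
  -> spread < 1/2 first at step 3
Step 4: max=72161/32400, min=106141/54000, spread=21191/81000
Step 5: max=2148167/972000, min=71431/36000, spread=21953/97200
Step 6: max=31710517/14580000, min=19527203/9720000, spread=193577/1166400
Step 7: max=472472507/218700000, min=1177262777/583200000, spread=9919669/69984000
Step 8: max=112520264377/52488000000, min=23709687431/11664000000, spread=18645347/167961600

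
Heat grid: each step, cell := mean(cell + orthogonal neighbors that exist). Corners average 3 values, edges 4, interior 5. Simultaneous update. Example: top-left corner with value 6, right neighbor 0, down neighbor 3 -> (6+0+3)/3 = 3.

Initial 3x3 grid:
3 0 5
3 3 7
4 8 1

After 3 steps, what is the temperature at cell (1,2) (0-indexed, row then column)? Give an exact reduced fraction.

Answer: 7223/1800

Derivation:
Step 1: cell (1,2) = 4
Step 2: cell (1,2) = 263/60
Step 3: cell (1,2) = 7223/1800
Full grid after step 3:
  571/180 5251/1600 2689/720
  5601/1600 1463/375 7223/1800
  2959/720 15121/3600 2423/540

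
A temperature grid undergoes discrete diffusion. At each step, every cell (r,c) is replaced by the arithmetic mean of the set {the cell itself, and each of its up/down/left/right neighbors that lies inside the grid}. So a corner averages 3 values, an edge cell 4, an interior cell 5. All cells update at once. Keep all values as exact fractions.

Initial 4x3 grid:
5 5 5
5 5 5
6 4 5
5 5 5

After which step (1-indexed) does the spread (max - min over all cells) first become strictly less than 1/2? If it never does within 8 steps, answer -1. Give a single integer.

Step 1: max=16/3, min=19/4, spread=7/12
Step 2: max=247/48, min=29/6, spread=5/16
  -> spread < 1/2 first at step 2
Step 3: max=547/108, min=11711/2400, spread=4001/21600
Step 4: max=1087241/216000, min=23593/4800, spread=6389/54000
Step 5: max=84653/16875, min=296119/60000, spread=1753/21600
Step 6: max=194605483/38880000, min=769543307/155520000, spread=71029/1244160
Step 7: max=4857492413/972000000, min=19276152527/3888000000, spread=410179/10368000
Step 8: max=698883613423/139968000000, min=2778404580067/559872000000, spread=45679663/1492992000

Answer: 2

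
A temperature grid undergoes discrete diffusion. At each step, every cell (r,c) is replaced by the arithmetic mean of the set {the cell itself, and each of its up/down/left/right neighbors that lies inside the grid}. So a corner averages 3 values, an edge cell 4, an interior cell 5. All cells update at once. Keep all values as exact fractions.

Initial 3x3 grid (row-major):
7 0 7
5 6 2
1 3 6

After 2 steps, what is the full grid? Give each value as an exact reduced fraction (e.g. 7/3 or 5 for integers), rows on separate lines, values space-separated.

Answer: 55/12 19/5 53/12
299/80 111/25 907/240
47/12 52/15 155/36

Derivation:
After step 1:
  4 5 3
  19/4 16/5 21/4
  3 4 11/3
After step 2:
  55/12 19/5 53/12
  299/80 111/25 907/240
  47/12 52/15 155/36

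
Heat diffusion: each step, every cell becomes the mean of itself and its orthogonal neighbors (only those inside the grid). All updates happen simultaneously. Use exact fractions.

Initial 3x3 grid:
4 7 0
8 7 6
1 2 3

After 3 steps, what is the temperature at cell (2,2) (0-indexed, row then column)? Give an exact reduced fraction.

Answer: 1769/432

Derivation:
Step 1: cell (2,2) = 11/3
Step 2: cell (2,2) = 131/36
Step 3: cell (2,2) = 1769/432
Full grid after step 3:
  1139/216 6983/1440 1013/216
  381/80 1899/400 509/120
  1925/432 11741/2880 1769/432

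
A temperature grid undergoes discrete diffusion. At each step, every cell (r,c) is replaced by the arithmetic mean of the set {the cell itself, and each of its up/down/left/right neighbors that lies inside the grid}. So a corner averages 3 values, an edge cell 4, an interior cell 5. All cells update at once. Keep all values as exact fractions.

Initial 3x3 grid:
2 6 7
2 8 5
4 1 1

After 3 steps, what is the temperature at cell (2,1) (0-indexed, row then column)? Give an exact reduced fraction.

Answer: 26449/7200

Derivation:
Step 1: cell (2,1) = 7/2
Step 2: cell (2,1) = 377/120
Step 3: cell (2,1) = 26449/7200
Full grid after step 3:
  9179/2160 70123/14400 451/90
  7081/1800 4121/1000 66373/14400
  3577/1080 26449/7200 8159/2160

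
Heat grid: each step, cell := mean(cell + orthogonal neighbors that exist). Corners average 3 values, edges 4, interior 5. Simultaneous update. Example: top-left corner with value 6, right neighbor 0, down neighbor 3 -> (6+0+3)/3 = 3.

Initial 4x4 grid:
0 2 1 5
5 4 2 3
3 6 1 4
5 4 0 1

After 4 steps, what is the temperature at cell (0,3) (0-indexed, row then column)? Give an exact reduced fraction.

Step 1: cell (0,3) = 3
Step 2: cell (0,3) = 3
Step 3: cell (0,3) = 27/10
Step 4: cell (0,3) = 821/300
Full grid after step 4:
  22927/8100 604127/216000 191357/72000 821/300
  693857/216000 16501/5625 1759/625 189427/72000
  5551/1600 48799/15000 121381/45000 109901/43200
  3923/1080 45973/14400 117047/43200 38101/16200

Answer: 821/300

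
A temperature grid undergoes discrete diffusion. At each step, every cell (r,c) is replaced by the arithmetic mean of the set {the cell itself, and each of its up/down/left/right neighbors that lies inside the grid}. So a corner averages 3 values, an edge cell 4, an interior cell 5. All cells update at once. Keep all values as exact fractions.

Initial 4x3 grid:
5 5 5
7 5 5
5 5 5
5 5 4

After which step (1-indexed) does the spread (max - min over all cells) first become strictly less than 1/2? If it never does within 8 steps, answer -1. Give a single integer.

Step 1: max=17/3, min=14/3, spread=1
Step 2: max=331/60, min=85/18, spread=143/180
Step 3: max=2911/540, min=1039/216, spread=209/360
Step 4: max=86041/16200, min=633683/129600, spread=3643/8640
  -> spread < 1/2 first at step 4
Step 5: max=5130149/972000, min=38364607/7776000, spread=178439/518400
Step 6: max=305511451/58320000, min=2321417633/466560000, spread=1635653/6220800
Step 7: max=9121666567/1749600000, min=140036859547/27993600000, spread=78797407/373248000
Step 8: max=68118830791/13122000000, min=8440964045873/1679616000000, spread=741990121/4478976000

Answer: 4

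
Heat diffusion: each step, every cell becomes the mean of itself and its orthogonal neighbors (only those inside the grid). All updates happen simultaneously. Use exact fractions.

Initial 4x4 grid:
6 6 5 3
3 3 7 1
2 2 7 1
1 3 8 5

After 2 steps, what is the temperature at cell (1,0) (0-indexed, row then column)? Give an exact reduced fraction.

Answer: 147/40

Derivation:
Step 1: cell (1,0) = 7/2
Step 2: cell (1,0) = 147/40
Full grid after step 2:
  9/2 389/80 357/80 15/4
  147/40 207/50 441/100 141/40
  109/40 181/50 89/20 97/24
  5/2 293/80 227/48 167/36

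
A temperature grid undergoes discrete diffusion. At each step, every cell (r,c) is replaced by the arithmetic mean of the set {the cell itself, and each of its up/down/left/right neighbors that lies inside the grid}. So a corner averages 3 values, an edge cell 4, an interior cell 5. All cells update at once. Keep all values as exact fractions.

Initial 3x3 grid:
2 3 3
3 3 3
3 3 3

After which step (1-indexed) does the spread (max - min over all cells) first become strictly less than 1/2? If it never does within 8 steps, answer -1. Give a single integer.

Step 1: max=3, min=8/3, spread=1/3
  -> spread < 1/2 first at step 1
Step 2: max=3, min=49/18, spread=5/18
Step 3: max=3, min=607/216, spread=41/216
Step 4: max=1069/360, min=36749/12960, spread=347/2592
Step 5: max=10643/3600, min=2225863/777600, spread=2921/31104
Step 6: max=1270517/432000, min=134139461/46656000, spread=24611/373248
Step 7: max=28503259/9720000, min=8079357967/2799360000, spread=207329/4478976
Step 8: max=1516398401/518400000, min=485854847549/167961600000, spread=1746635/53747712

Answer: 1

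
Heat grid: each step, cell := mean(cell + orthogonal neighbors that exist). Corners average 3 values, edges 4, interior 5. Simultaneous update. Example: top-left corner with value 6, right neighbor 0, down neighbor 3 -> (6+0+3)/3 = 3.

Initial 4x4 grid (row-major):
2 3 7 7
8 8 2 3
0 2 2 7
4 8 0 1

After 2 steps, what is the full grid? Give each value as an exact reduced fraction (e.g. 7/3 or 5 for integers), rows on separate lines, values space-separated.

After step 1:
  13/3 5 19/4 17/3
  9/2 23/5 22/5 19/4
  7/2 4 13/5 13/4
  4 7/2 11/4 8/3
After step 2:
  83/18 1121/240 1189/240 91/18
  127/30 9/2 211/50 271/60
  4 91/25 17/5 199/60
  11/3 57/16 691/240 26/9

Answer: 83/18 1121/240 1189/240 91/18
127/30 9/2 211/50 271/60
4 91/25 17/5 199/60
11/3 57/16 691/240 26/9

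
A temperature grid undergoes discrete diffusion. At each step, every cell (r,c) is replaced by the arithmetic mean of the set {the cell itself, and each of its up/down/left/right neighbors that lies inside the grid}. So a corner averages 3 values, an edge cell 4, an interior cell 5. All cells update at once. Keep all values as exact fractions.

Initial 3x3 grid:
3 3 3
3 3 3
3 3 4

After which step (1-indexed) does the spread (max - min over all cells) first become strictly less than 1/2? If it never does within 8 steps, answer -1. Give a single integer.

Step 1: max=10/3, min=3, spread=1/3
  -> spread < 1/2 first at step 1
Step 2: max=59/18, min=3, spread=5/18
Step 3: max=689/216, min=3, spread=41/216
Step 4: max=41011/12960, min=1091/360, spread=347/2592
Step 5: max=2439737/777600, min=10957/3600, spread=2921/31104
Step 6: max=145796539/46656000, min=1321483/432000, spread=24611/373248
Step 7: max=8716802033/2799360000, min=29816741/9720000, spread=207329/4478976
Step 8: max=521914752451/167961600000, min=1594001599/518400000, spread=1746635/53747712

Answer: 1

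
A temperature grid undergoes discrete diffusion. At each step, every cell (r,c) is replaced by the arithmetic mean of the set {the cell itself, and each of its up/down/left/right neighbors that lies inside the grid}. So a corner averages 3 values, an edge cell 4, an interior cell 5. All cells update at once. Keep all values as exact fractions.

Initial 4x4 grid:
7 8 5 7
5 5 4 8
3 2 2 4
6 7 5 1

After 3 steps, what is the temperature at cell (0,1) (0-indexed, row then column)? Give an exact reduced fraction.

Answer: 40969/7200

Derivation:
Step 1: cell (0,1) = 25/4
Step 2: cell (0,1) = 1423/240
Step 3: cell (0,1) = 40969/7200
Full grid after step 3:
  12253/2160 40969/7200 8261/1440 12463/2160
  18497/3600 30151/6000 29941/6000 367/72
  3353/720 26441/6000 1007/240 1513/360
  9923/2160 1247/288 5707/1440 8309/2160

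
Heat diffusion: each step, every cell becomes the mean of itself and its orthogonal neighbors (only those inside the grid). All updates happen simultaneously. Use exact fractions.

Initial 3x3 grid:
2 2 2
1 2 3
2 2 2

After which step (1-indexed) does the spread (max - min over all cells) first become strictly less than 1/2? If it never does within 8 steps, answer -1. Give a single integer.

Answer: 2

Derivation:
Step 1: max=7/3, min=5/3, spread=2/3
Step 2: max=107/48, min=85/48, spread=11/24
  -> spread < 1/2 first at step 2
Step 3: max=1241/576, min=1063/576, spread=89/288
Step 4: max=14579/6912, min=13069/6912, spread=755/3456
Step 5: max=172241/82944, min=159535/82944, spread=6353/41472
Step 6: max=2044187/995328, min=1937125/995328, spread=53531/497664
Step 7: max=24338825/11943936, min=23436919/11943936, spread=450953/5971968
Step 8: max=290453507/143327232, min=282855421/143327232, spread=3799043/71663616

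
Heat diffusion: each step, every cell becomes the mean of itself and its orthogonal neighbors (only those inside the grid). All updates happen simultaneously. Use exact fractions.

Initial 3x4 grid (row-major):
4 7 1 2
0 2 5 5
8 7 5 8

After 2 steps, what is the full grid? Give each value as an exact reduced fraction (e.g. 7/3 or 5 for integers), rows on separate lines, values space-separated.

After step 1:
  11/3 7/2 15/4 8/3
  7/2 21/5 18/5 5
  5 11/2 25/4 6
After step 2:
  32/9 907/240 811/240 137/36
  491/120 203/50 114/25 259/60
  14/3 419/80 427/80 23/4

Answer: 32/9 907/240 811/240 137/36
491/120 203/50 114/25 259/60
14/3 419/80 427/80 23/4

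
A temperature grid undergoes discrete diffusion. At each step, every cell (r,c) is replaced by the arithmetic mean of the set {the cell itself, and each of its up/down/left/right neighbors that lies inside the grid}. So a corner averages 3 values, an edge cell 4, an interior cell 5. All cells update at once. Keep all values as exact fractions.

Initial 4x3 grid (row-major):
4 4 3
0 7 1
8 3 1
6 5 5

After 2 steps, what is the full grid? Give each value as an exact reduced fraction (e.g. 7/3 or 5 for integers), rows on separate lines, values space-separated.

Answer: 143/36 77/24 61/18
11/3 401/100 67/24
151/30 193/50 419/120
46/9 391/80 131/36

Derivation:
After step 1:
  8/3 9/2 8/3
  19/4 3 3
  17/4 24/5 5/2
  19/3 19/4 11/3
After step 2:
  143/36 77/24 61/18
  11/3 401/100 67/24
  151/30 193/50 419/120
  46/9 391/80 131/36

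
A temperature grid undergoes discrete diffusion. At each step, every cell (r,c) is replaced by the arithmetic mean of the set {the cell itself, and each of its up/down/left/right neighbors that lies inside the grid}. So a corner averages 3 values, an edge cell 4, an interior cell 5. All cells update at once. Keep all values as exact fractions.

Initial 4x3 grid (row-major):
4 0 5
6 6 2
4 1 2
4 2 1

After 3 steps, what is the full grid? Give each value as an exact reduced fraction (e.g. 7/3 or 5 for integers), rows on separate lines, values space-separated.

Answer: 785/216 10159/2880 325/108
5497/1440 3809/1200 4357/1440
4759/1440 151/50 3419/1440
1339/432 99/40 965/432

Derivation:
After step 1:
  10/3 15/4 7/3
  5 3 15/4
  15/4 3 3/2
  10/3 2 5/3
After step 2:
  145/36 149/48 59/18
  181/48 37/10 127/48
  181/48 53/20 119/48
  109/36 5/2 31/18
After step 3:
  785/216 10159/2880 325/108
  5497/1440 3809/1200 4357/1440
  4759/1440 151/50 3419/1440
  1339/432 99/40 965/432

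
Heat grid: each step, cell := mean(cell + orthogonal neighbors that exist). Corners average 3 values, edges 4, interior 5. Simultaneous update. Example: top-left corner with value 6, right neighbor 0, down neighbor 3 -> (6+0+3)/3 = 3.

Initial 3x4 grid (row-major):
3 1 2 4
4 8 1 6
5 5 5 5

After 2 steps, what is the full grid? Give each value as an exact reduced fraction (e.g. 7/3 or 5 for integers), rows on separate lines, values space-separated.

After step 1:
  8/3 7/2 2 4
  5 19/5 22/5 4
  14/3 23/4 4 16/3
After step 2:
  67/18 359/120 139/40 10/3
  121/30 449/100 91/25 133/30
  185/36 1093/240 1169/240 40/9

Answer: 67/18 359/120 139/40 10/3
121/30 449/100 91/25 133/30
185/36 1093/240 1169/240 40/9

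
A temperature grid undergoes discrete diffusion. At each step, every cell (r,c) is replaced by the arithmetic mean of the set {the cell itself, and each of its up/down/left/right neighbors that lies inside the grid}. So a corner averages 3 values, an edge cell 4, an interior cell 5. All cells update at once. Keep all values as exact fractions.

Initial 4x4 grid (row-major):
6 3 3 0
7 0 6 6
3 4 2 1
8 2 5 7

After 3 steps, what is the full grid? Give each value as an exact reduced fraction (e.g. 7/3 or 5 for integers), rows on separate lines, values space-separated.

After step 1:
  16/3 3 3 3
  4 4 17/5 13/4
  11/2 11/5 18/5 4
  13/3 19/4 4 13/3
After step 2:
  37/9 23/6 31/10 37/12
  113/24 83/25 69/20 273/80
  481/120 401/100 86/25 911/240
  175/36 917/240 1001/240 37/9
After step 3:
  911/216 808/225 101/30 2303/720
  14533/3600 11593/3000 6689/2000 1649/480
  15829/3600 22319/6000 283/75 26567/7200
  9137/2160 30353/7200 27977/7200 1087/270

Answer: 911/216 808/225 101/30 2303/720
14533/3600 11593/3000 6689/2000 1649/480
15829/3600 22319/6000 283/75 26567/7200
9137/2160 30353/7200 27977/7200 1087/270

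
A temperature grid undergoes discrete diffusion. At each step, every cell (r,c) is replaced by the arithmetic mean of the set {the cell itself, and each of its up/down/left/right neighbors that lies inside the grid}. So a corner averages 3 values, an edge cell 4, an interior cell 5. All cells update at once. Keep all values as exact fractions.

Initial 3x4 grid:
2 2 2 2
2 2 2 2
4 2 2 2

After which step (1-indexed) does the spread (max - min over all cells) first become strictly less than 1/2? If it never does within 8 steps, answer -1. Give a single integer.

Answer: 3

Derivation:
Step 1: max=8/3, min=2, spread=2/3
Step 2: max=23/9, min=2, spread=5/9
Step 3: max=257/108, min=2, spread=41/108
  -> spread < 1/2 first at step 3
Step 4: max=30137/12960, min=2, spread=4217/12960
Step 5: max=1764349/777600, min=7279/3600, spread=38417/155520
Step 6: max=104512211/46656000, min=146597/72000, spread=1903471/9331200
Step 7: max=6199709089/2799360000, min=4435759/2160000, spread=18038617/111974400
Step 8: max=369191382851/167961600000, min=401726759/194400000, spread=883978523/6718464000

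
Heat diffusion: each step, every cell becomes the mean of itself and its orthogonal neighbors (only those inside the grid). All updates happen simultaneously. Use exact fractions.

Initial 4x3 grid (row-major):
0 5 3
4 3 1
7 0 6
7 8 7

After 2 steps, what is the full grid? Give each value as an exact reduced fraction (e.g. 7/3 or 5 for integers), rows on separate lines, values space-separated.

After step 1:
  3 11/4 3
  7/2 13/5 13/4
  9/2 24/5 7/2
  22/3 11/2 7
After step 2:
  37/12 227/80 3
  17/5 169/50 247/80
  151/30 209/50 371/80
  52/9 739/120 16/3

Answer: 37/12 227/80 3
17/5 169/50 247/80
151/30 209/50 371/80
52/9 739/120 16/3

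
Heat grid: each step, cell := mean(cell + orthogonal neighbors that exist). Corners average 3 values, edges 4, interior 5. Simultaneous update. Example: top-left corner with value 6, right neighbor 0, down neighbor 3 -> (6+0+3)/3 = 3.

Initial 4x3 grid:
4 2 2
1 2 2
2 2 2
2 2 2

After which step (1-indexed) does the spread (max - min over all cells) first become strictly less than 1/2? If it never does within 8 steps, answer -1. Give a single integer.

Step 1: max=5/2, min=7/4, spread=3/4
Step 2: max=85/36, min=191/100, spread=203/450
  -> spread < 1/2 first at step 2
Step 3: max=15833/7200, min=587/300, spread=349/1440
Step 4: max=140603/64800, min=10609/5400, spread=2659/12960
Step 5: max=8260117/3888000, min=266839/135000, spread=2875769/19440000
Step 6: max=492634583/233280000, min=715771/360000, spread=1152599/9331200
Step 7: max=29316349597/13996800000, min=1940321393/972000000, spread=6878607689/69984000000
Step 8: max=1751713429223/839808000000, min=45658457/22781250, spread=548480563/6718464000

Answer: 2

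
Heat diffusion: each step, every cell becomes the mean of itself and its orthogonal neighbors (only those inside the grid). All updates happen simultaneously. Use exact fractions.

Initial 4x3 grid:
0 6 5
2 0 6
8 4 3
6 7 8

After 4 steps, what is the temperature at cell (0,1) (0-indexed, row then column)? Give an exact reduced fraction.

Answer: 634213/172800

Derivation:
Step 1: cell (0,1) = 11/4
Step 2: cell (0,1) = 881/240
Step 3: cell (0,1) = 1963/576
Step 4: cell (0,1) = 634213/172800
Full grid after step 4:
  17621/5184 634213/172800 20063/5184
  83971/21600 57049/14400 185567/43200
  3727/800 7739/1600 23287/4800
  9241/1728 309629/57600 9331/1728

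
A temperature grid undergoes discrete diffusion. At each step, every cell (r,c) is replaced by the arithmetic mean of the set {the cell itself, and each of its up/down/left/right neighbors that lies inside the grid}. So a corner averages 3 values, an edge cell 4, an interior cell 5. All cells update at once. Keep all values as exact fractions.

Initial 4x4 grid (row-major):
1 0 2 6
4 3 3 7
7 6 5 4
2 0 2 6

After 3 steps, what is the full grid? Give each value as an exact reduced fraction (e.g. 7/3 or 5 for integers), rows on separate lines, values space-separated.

Answer: 5707/2160 20209/7200 8179/2400 199/48
2903/900 3953/1200 7799/2000 877/200
1081/300 1473/400 7909/2000 897/200
2539/720 8293/2400 3023/800 197/48

Derivation:
After step 1:
  5/3 3/2 11/4 5
  15/4 16/5 4 5
  19/4 21/5 4 11/2
  3 5/2 13/4 4
After step 2:
  83/36 547/240 53/16 17/4
  401/120 333/100 379/100 39/8
  157/40 373/100 419/100 37/8
  41/12 259/80 55/16 17/4
After step 3:
  5707/2160 20209/7200 8179/2400 199/48
  2903/900 3953/1200 7799/2000 877/200
  1081/300 1473/400 7909/2000 897/200
  2539/720 8293/2400 3023/800 197/48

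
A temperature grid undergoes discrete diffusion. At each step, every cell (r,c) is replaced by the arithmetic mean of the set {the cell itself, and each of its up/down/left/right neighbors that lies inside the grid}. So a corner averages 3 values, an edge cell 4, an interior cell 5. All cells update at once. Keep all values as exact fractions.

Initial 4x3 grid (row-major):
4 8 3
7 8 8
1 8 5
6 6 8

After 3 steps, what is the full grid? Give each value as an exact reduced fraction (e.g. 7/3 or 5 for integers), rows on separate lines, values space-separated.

Answer: 13253/2160 87503/14400 3497/540
5173/900 19331/3000 45359/7200
21157/3600 35857/6000 47939/7200
5953/1080 22427/3600 13661/2160

Derivation:
After step 1:
  19/3 23/4 19/3
  5 39/5 6
  11/2 28/5 29/4
  13/3 7 19/3
After step 2:
  205/36 1573/240 217/36
  739/120 603/100 1643/240
  613/120 663/100 1511/240
  101/18 349/60 247/36
After step 3:
  13253/2160 87503/14400 3497/540
  5173/900 19331/3000 45359/7200
  21157/3600 35857/6000 47939/7200
  5953/1080 22427/3600 13661/2160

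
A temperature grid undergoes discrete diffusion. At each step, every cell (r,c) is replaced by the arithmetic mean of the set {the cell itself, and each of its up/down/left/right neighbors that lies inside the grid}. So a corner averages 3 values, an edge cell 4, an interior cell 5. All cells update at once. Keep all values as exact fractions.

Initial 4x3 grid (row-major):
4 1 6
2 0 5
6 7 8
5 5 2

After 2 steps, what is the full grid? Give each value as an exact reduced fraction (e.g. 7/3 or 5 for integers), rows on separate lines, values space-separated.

Answer: 97/36 145/48 23/6
10/3 187/50 69/16
139/30 469/100 409/80
181/36 1217/240 61/12

Derivation:
After step 1:
  7/3 11/4 4
  3 3 19/4
  5 26/5 11/2
  16/3 19/4 5
After step 2:
  97/36 145/48 23/6
  10/3 187/50 69/16
  139/30 469/100 409/80
  181/36 1217/240 61/12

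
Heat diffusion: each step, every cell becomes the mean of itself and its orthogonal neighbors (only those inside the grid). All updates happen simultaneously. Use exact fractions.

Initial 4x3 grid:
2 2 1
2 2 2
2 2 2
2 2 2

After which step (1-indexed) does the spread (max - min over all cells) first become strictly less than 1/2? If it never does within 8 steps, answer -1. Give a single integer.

Step 1: max=2, min=5/3, spread=1/3
  -> spread < 1/2 first at step 1
Step 2: max=2, min=31/18, spread=5/18
Step 3: max=2, min=391/216, spread=41/216
Step 4: max=2, min=47623/25920, spread=4217/25920
Step 5: max=14321/7200, min=2901251/1555200, spread=38417/311040
Step 6: max=285403/144000, min=175423789/93312000, spread=1903471/18662400
Step 7: max=8524241/4320000, min=10596450911/5598720000, spread=18038617/223948800
Step 8: max=764673241/388800000, min=638578217149/335923200000, spread=883978523/13436928000

Answer: 1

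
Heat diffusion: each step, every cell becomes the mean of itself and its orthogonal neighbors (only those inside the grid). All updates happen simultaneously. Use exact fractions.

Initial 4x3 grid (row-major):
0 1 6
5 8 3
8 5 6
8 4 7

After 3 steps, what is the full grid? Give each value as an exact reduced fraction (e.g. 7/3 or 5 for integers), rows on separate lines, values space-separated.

Answer: 463/120 58987/14400 8879/2160
11657/2400 13999/3000 17773/3600
40951/7200 34493/6000 9769/1800
13447/2160 2681/450 787/135

Derivation:
After step 1:
  2 15/4 10/3
  21/4 22/5 23/4
  13/2 31/5 21/4
  20/3 6 17/3
After step 2:
  11/3 809/240 77/18
  363/80 507/100 281/60
  1477/240 567/100 343/60
  115/18 92/15 203/36
After step 3:
  463/120 58987/14400 8879/2160
  11657/2400 13999/3000 17773/3600
  40951/7200 34493/6000 9769/1800
  13447/2160 2681/450 787/135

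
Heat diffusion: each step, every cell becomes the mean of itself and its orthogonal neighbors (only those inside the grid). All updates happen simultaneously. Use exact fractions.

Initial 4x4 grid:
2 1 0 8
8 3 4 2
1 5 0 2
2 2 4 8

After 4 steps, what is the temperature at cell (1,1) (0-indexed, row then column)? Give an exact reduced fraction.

Step 1: cell (1,1) = 21/5
Step 2: cell (1,1) = 66/25
Step 3: cell (1,1) = 19459/6000
Step 4: cell (1,1) = 530521/180000
Full grid after step 4:
  197347/64800 671071/216000 632807/216000 40957/12960
  346613/108000 530521/180000 570323/180000 168473/54000
  322793/108000 567829/180000 554863/180000 183931/54000
  198919/64800 646171/216000 717379/216000 43697/12960

Answer: 530521/180000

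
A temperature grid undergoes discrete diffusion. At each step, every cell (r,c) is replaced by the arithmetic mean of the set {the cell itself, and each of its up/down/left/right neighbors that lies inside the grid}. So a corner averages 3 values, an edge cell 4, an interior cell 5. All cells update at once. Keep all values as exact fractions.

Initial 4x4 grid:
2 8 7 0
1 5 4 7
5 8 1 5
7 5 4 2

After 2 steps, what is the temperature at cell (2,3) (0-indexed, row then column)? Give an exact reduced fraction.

Answer: 949/240

Derivation:
Step 1: cell (2,3) = 15/4
Step 2: cell (2,3) = 949/240
Full grid after step 2:
  149/36 1147/240 1183/240 161/36
  521/120 471/100 463/100 1033/240
  569/120 513/100 83/20 949/240
  203/36 73/15 64/15 125/36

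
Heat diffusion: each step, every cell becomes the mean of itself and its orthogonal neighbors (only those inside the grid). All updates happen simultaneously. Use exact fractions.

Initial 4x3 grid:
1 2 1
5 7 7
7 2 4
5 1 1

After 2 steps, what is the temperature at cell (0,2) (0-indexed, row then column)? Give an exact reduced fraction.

Step 1: cell (0,2) = 10/3
Step 2: cell (0,2) = 65/18
Full grid after step 2:
  125/36 267/80 65/18
  1021/240 213/50 971/240
  1097/240 193/50 289/80
  34/9 767/240 31/12

Answer: 65/18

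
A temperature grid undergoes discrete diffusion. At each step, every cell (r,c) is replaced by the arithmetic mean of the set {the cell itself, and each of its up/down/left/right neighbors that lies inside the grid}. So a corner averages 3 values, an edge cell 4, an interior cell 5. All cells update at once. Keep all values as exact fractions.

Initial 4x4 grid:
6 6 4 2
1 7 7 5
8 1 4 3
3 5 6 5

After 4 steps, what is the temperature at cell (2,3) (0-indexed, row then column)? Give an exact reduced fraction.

Step 1: cell (2,3) = 17/4
Step 2: cell (2,3) = 521/120
Step 3: cell (2,3) = 2041/450
Step 4: cell (2,3) = 60187/13500
Full grid after step 4:
  317603/64800 257441/54000 255571/54000 14603/3240
  1006709/216000 865277/180000 823/180 122843/27000
  199897/43200 404857/90000 832669/180000 60187/13500
  143053/32400 197389/43200 966937/216000 294691/64800

Answer: 60187/13500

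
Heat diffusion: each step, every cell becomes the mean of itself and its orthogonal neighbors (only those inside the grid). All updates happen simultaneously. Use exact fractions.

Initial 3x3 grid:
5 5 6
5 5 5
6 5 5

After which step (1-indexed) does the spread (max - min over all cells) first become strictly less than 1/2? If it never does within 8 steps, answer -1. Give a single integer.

Answer: 1

Derivation:
Step 1: max=16/3, min=5, spread=1/3
  -> spread < 1/2 first at step 1
Step 2: max=95/18, min=247/48, spread=19/144
Step 3: max=14969/2880, min=371/72, spread=43/960
Step 4: max=67327/12960, min=894103/172800, spread=10771/518400
Step 5: max=53761241/10368000, min=1341883/259200, spread=85921/10368000
Step 6: max=241860703/46656000, min=3222483127/622080000, spread=6978739/1866240000
Step 7: max=193438800569/37324800000, min=20143255007/3888000000, spread=317762509/186624000000
Step 8: max=1208913062929/233280000000, min=11603820105943/2239488000000, spread=8726490877/11197440000000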